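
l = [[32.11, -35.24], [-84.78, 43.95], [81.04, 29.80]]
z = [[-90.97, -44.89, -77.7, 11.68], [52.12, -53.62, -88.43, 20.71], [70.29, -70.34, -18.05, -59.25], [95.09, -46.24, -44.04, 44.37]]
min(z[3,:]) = -46.24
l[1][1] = 43.95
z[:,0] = [-90.97, 52.12, 70.29, 95.09]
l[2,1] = 29.8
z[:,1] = [-44.89, -53.62, -70.34, -46.24]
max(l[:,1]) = 43.95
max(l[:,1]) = 43.95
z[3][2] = -44.04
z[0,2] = -77.7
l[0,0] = 32.11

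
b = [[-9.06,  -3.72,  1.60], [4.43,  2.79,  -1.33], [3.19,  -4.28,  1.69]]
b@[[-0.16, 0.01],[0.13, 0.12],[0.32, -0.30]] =[[1.48, -1.02], [-0.77, 0.78], [-0.53, -0.99]]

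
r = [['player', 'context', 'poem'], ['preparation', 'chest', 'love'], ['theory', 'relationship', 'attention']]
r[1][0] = 'preparation'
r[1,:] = ['preparation', 'chest', 'love']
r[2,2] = 'attention'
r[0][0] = 'player'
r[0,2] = 'poem'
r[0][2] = 'poem'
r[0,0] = 'player'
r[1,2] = 'love'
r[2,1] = 'relationship'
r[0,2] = 'poem'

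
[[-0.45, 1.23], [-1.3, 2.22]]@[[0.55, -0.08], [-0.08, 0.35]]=[[-0.35, 0.47], [-0.89, 0.88]]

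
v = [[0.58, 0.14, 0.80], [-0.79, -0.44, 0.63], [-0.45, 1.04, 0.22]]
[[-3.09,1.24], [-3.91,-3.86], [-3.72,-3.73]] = v@[[1.93, 4.47], [-1.69, -1.34], [-4.97, -1.46]]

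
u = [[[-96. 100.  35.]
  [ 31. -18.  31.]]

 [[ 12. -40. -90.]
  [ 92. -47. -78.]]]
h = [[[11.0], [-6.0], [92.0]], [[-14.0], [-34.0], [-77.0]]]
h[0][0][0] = 11.0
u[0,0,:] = [-96.0, 100.0, 35.0]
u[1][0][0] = 12.0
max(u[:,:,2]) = 35.0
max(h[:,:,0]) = 92.0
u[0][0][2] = 35.0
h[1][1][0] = -34.0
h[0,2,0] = 92.0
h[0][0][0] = 11.0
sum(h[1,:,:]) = -125.0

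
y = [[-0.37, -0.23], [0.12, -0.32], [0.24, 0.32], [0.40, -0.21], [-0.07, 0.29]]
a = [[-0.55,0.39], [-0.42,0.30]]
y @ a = [[0.30, -0.21], [0.07, -0.05], [-0.27, 0.19], [-0.13, 0.09], [-0.08, 0.06]]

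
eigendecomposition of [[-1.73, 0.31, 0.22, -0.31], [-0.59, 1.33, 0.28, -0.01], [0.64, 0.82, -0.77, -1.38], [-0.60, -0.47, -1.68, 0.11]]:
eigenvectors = [[(-0.22-0.28j), -0.22+0.28j, (-0.09+0j), -0.13+0.00j], [(0.02-0.05j), 0.02+0.05j, (0.32+0j), (-0.28+0j)], [-0.68+0.00j, (-0.68-0j), -0.50+0.00j, -0.57+0.00j], [-0.63-0.12j, (-0.63+0.12j), 0.80+0.00j, (0.76+0j)]]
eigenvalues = [(-1.87+0.08j), (-1.87-0.08j), (1.04+0j), (1.64+0j)]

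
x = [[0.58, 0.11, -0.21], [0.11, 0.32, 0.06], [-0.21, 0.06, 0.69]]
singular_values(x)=[0.85, 0.5, 0.24]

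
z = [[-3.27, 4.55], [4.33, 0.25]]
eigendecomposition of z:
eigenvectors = [[-0.83,-0.57], [0.55,-0.82]]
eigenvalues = [-6.28, 3.26]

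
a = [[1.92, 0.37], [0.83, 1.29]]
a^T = [[1.92, 0.83], [0.37, 1.29]]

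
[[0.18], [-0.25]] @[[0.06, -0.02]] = [[0.01,-0.00], [-0.02,0.0]]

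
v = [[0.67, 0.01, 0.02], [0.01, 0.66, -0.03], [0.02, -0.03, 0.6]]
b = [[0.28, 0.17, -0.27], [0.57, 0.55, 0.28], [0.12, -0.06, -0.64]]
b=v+[[-0.39,0.16,-0.29],[0.56,-0.11,0.31],[0.1,-0.03,-1.24]]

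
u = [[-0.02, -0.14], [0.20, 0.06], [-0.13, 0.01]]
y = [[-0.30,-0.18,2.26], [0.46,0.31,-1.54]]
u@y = [[-0.06, -0.04, 0.17], [-0.03, -0.02, 0.36], [0.04, 0.03, -0.31]]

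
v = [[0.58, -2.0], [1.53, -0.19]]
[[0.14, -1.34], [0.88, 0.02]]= v@[[0.59, 0.1], [0.1, 0.70]]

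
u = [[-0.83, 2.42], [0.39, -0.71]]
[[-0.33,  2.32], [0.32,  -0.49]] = u@[[1.54,1.32], [0.39,1.41]]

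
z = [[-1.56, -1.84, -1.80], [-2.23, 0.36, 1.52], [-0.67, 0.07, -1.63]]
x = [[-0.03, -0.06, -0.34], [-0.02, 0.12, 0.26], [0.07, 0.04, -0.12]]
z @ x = [[-0.04, -0.2, 0.27], [0.17, 0.24, 0.67], [-0.1, -0.02, 0.44]]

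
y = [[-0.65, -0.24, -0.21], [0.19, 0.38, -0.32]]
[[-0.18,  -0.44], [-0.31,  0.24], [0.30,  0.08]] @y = [[0.03,  -0.12,  0.18], [0.25,  0.17,  -0.01], [-0.18,  -0.04,  -0.09]]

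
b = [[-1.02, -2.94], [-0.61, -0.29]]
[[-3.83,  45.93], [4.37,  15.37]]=b@[[-9.33, -21.28], [4.54, -8.24]]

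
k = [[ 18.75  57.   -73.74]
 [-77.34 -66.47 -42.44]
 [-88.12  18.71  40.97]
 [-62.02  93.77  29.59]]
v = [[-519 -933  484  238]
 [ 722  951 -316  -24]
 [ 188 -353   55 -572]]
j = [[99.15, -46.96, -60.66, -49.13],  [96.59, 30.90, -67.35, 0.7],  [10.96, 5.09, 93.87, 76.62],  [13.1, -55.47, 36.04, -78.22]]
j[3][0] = 13.1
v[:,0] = [-519, 722, 188]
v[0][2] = 484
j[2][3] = 76.62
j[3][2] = 36.04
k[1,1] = -66.47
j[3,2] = 36.04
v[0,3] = 238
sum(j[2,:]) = 186.54000000000002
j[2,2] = 93.87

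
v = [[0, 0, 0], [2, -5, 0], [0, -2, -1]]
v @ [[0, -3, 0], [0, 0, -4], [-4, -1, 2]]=[[0, 0, 0], [0, -6, 20], [4, 1, 6]]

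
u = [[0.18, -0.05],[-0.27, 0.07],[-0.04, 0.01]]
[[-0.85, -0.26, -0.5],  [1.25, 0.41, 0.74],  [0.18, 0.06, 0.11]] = u @ [[-3.38, -2.17, -1.79],[4.87, -2.52, 3.64]]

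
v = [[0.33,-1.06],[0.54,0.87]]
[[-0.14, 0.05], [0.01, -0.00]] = v @ [[-0.12, 0.04], [0.09, -0.03]]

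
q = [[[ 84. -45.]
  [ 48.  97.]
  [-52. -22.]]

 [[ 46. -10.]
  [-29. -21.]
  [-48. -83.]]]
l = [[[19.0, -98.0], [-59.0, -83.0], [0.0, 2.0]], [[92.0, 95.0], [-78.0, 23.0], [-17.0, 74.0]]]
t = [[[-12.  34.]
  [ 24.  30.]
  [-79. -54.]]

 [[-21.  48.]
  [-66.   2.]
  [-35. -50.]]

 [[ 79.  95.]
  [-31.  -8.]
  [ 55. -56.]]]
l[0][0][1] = -98.0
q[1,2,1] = -83.0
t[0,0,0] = -12.0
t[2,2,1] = -56.0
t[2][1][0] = -31.0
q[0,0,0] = 84.0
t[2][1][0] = -31.0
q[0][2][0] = -52.0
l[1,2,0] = -17.0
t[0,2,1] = -54.0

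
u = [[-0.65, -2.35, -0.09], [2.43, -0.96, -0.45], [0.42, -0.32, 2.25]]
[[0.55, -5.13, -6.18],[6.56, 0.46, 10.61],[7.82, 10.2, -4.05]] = u @[[2.78, 1.63, 4.5],[-1.11, 1.56, 1.48],[2.80, 4.45, -2.43]]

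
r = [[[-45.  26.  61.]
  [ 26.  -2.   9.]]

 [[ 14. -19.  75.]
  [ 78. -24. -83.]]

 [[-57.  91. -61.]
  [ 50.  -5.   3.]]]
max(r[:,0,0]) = 14.0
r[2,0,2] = -61.0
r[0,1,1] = -2.0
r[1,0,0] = 14.0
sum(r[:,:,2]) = 4.0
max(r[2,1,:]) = 50.0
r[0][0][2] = 61.0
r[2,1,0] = 50.0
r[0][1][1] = -2.0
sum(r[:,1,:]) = 52.0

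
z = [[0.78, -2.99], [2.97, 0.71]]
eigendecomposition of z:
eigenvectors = [[0.71+0.00j, (0.71-0j)], [(0.01-0.71j), 0.01+0.71j]]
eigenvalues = [(0.74+2.98j), (0.74-2.98j)]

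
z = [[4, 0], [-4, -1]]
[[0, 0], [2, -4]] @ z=[[0, 0], [24, 4]]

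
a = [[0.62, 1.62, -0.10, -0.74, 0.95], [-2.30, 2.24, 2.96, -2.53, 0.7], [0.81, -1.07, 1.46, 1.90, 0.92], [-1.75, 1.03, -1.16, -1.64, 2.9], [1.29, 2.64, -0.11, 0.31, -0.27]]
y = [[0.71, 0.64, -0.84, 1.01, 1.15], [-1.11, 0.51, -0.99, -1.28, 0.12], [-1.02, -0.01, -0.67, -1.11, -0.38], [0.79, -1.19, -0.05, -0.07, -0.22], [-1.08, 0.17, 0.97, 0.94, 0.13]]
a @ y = [[-2.87, 2.27, -1.1, -0.39, 1.23], [-9.89, 2.77, -1.46, -7.64, -2.85], [0.78, -2.15, 0.20, 1.3, -0.05], [-5.63, 1.86, 4.12, 1.04, -0.71], [-1.37, 1.76, -3.9, -2.23, 1.74]]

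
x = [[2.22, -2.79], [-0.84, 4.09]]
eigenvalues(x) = [1.36, 4.95]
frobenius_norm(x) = 5.49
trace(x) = 6.31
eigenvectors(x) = [[-0.96,0.71],[-0.29,-0.7]]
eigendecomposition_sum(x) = [[1.04, 1.06], [0.32, 0.33]] + [[1.18, -3.85], [-1.16, 3.76]]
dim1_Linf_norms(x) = [2.79, 4.09]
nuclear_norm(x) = 6.60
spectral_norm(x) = 5.34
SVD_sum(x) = [[1.33, -3.16], [-1.59, 3.78]] + [[0.89, 0.37], [0.75, 0.31]]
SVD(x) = [[-0.64, 0.77], [0.77, 0.64]] @ diag([5.343897182207748, 1.2605407196882192]) @ [[-0.39, 0.92], [0.92, 0.39]]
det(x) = 6.74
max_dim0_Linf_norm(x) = 4.09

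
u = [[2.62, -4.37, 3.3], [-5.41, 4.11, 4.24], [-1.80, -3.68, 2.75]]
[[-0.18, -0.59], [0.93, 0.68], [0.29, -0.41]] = u @[[-0.11, -0.02], [0.02, 0.13], [0.06, 0.01]]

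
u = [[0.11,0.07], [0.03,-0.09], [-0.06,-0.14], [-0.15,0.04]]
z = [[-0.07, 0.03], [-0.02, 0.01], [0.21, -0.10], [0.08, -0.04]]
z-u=[[-0.18,  -0.04],[-0.05,  0.1],[0.27,  0.04],[0.23,  -0.08]]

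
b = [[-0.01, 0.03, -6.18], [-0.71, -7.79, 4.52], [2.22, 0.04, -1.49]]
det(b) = -106.545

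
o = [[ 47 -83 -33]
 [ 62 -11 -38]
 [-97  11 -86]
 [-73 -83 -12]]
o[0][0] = 47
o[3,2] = -12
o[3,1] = -83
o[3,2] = -12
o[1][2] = -38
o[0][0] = 47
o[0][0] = 47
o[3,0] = -73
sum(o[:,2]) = -169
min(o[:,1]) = -83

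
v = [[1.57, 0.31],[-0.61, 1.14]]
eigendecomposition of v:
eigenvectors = [[(-0.29-0.5j), (-0.29+0.5j)], [0.81+0.00j, 0.81-0.00j]]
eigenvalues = [(1.36+0.38j), (1.36-0.38j)]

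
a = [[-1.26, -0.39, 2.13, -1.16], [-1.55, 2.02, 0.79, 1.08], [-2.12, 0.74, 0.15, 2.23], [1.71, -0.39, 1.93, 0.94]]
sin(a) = [[-5.4, -0.01, 1.00, -0.27], [-2.22, 1.17, -1.35, 0.17], [-1.07, 1.06, -3.53, 2.75], [1.01, -0.97, 3.13, -1.8]]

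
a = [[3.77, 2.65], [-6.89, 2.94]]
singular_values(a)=[7.99, 3.67]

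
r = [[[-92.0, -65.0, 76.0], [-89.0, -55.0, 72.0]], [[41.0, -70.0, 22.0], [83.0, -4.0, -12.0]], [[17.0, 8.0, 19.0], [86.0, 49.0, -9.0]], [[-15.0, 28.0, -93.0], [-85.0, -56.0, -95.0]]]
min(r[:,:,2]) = -95.0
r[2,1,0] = 86.0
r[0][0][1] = -65.0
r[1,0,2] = 22.0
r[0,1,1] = -55.0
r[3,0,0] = -15.0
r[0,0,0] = -92.0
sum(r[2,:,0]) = 103.0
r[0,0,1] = -65.0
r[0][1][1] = -55.0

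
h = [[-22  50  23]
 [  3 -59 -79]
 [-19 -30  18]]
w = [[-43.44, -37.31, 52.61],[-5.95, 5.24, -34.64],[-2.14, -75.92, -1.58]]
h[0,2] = 23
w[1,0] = -5.95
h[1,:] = [3, -59, -79]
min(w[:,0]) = -43.44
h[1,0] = 3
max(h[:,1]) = 50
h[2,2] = 18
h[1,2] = -79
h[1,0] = 3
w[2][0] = -2.14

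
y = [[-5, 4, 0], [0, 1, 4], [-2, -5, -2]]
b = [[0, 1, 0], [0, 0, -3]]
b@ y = [[0, 1, 4], [6, 15, 6]]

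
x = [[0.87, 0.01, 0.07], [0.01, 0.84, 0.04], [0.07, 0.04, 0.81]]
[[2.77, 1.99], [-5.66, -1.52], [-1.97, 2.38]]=x @ [[3.45, 2.08],[-6.66, -1.97],[-2.40, 2.85]]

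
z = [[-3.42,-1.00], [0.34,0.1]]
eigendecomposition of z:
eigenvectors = [[-1.00,0.28],[0.1,-0.96]]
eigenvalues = [-3.32, 0.0]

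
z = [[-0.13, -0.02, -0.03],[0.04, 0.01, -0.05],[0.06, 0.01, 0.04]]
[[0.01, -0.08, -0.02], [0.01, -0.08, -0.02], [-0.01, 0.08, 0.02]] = z @ [[-0.03,0.37,0.1],[0.07,-0.84,-0.22],[-0.14,1.66,0.44]]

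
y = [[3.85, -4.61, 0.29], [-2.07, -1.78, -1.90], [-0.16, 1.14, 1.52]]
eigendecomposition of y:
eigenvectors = [[-0.96,0.57,-0.48], [0.26,0.80,-0.21], [0.13,-0.19,0.86]]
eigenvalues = [5.04, -2.79, 1.33]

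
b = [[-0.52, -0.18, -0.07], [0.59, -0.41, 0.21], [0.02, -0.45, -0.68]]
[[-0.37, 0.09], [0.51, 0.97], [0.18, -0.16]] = b @ [[0.79, 0.17], [-0.17, -1.49], [-0.13, 1.23]]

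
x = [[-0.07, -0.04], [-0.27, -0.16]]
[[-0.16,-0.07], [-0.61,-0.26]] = x @[[0.88,1.46], [2.35,-0.83]]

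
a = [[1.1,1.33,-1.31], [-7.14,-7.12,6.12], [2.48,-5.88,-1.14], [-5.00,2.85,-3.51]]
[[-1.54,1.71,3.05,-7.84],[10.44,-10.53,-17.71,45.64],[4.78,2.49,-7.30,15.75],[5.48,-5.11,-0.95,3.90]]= a @ [[-1.11, 1.21, 1.0, -2.79],[-1.11, 0.12, 1.63, -3.81],[-0.88, -0.17, 0.17, -0.23]]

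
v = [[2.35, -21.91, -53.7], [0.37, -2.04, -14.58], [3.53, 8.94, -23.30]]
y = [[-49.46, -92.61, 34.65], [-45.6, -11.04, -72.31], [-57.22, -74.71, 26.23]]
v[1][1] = -2.04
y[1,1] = -11.04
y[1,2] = -72.31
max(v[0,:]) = 2.35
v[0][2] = -53.7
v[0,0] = 2.35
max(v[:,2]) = -14.58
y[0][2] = 34.65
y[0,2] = 34.65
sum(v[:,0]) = 6.25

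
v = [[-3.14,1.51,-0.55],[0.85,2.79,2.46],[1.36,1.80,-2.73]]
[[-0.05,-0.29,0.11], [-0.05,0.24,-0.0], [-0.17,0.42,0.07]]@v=[[0.06, -0.69, -0.99], [0.36, 0.59, 0.62], [0.99, 1.04, 0.94]]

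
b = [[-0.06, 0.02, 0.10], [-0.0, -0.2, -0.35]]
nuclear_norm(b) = 0.48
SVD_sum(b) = [[-0.0, 0.05, 0.09], [0.01, -0.19, -0.35]] + [[-0.06, -0.03, 0.01], [-0.01, -0.01, 0.0]]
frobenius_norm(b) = 0.42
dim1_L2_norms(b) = [0.12, 0.4]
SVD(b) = [[-0.24, 0.97], [0.97, 0.24]] @ diag([0.4148726527373883, 0.0661867208029095]) @ [[0.03, -0.48, -0.88], [-0.88, -0.43, 0.2]]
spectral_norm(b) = 0.41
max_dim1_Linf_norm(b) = 0.35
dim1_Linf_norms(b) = [0.1, 0.35]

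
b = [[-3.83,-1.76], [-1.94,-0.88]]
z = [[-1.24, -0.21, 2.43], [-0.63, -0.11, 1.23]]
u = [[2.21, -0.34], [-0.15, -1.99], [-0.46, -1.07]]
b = z @ u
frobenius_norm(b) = 4.72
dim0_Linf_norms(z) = [1.24, 0.21, 2.43]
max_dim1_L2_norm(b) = 4.22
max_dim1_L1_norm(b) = 5.59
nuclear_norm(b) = 4.73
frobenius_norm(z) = 3.07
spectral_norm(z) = 3.07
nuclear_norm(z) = 3.07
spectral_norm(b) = 4.72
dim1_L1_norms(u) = [2.55, 2.14, 1.53]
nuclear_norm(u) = 4.55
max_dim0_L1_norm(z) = 3.66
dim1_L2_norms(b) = [4.22, 2.13]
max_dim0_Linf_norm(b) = 3.83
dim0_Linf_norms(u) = [2.21, 1.99]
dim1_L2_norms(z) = [2.74, 1.39]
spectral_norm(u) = 2.29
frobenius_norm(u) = 3.22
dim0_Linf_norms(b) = [3.83, 1.76]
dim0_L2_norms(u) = [2.26, 2.28]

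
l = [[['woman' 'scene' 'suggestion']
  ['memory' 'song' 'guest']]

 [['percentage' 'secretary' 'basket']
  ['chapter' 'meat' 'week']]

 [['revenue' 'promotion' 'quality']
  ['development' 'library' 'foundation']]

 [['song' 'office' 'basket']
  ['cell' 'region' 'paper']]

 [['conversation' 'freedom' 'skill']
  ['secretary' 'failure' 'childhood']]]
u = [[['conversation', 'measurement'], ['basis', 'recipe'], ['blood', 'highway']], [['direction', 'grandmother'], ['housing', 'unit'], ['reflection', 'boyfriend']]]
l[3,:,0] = ['song', 'cell']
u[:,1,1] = ['recipe', 'unit']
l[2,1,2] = 'foundation'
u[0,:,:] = [['conversation', 'measurement'], ['basis', 'recipe'], ['blood', 'highway']]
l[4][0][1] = 'freedom'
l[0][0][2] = 'suggestion'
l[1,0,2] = 'basket'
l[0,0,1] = 'scene'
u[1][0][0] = 'direction'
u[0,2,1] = 'highway'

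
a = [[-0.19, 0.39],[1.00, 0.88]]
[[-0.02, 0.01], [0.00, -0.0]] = a @[[0.04,-0.02], [-0.04,0.02]]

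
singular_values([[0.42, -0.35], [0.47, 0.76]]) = [0.9, 0.54]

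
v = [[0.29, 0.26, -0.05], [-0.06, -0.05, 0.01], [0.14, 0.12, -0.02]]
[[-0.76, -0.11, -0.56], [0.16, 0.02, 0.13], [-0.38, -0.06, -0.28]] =v @ [[-3.31, -0.44, -4.42], [0.29, -0.15, 3.36], [-2.51, -1.17, 3.03]]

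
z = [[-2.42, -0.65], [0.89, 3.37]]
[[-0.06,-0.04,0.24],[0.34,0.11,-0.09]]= z @ [[-0.0, 0.01, -0.1], [0.1, 0.03, -0.00]]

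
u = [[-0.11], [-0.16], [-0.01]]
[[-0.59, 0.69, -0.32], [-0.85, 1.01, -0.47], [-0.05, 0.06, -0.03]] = u@[[5.32, -6.3, 2.91]]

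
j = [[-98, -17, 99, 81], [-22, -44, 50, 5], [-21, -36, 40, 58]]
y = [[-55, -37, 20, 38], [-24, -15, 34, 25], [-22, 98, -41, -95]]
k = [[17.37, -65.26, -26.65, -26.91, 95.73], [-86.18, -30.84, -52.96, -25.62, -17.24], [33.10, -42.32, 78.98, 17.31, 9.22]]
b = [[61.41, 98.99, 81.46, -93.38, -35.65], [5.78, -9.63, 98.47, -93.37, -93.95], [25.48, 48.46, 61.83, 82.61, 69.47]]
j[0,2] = 99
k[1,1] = -30.84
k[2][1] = -42.32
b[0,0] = 61.41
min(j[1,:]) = -44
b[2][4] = 69.47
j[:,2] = [99, 50, 40]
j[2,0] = -21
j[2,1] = -36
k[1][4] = -17.24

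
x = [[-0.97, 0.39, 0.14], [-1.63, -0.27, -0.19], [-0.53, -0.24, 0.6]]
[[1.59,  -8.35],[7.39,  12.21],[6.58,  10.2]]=x@[[-3.88,-2.9], [-7.23,-29.56], [4.65,2.62]]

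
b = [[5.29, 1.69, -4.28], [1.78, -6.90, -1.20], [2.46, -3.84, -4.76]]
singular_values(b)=[9.72, 6.89, 1.72]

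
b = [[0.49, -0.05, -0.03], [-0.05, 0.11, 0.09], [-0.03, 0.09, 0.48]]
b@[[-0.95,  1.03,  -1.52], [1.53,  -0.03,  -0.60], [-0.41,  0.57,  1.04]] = [[-0.53, 0.49, -0.75],[0.18, -0.00, 0.10],[-0.03, 0.24, 0.49]]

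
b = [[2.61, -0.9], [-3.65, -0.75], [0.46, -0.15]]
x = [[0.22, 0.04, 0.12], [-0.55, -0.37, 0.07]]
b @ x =[[1.07, 0.44, 0.25], [-0.39, 0.13, -0.49], [0.18, 0.07, 0.04]]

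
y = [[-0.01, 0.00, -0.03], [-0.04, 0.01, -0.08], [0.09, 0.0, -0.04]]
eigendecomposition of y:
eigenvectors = [[0.00+0.00j,0.31+0.02j,0.31-0.02j], [(1+0j),(0.79+0j),0.79-0.00j], [0.00+0.00j,0.19-0.50j,0.19+0.50j]]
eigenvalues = [(0.01+0j), (-0.02+0.05j), (-0.02-0.05j)]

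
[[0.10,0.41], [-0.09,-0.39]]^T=[[0.10, -0.09],[0.41, -0.39]]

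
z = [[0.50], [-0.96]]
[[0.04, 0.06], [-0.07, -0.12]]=z@[[0.07, 0.13]]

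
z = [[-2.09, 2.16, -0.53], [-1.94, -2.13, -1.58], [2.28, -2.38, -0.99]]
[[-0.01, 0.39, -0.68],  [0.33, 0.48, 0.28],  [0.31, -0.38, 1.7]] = z @ [[0.02, -0.2, 0.42], [-0.03, -0.02, -0.06], [-0.19, -0.03, -0.61]]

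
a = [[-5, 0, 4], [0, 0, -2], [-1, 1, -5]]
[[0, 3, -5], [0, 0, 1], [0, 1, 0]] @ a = [[5, -5, 19], [-1, 1, -5], [0, 0, -2]]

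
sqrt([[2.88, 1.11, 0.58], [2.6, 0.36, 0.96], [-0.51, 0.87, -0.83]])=[[(1.49+0.02j), (0.56-0.02j), 0.31+0.01j], [(1.15-0.32j), (0.44+0.43j), 0.24-0.42j], [0.05+0.51j, (0.02-0.7j), 0.01+0.74j]]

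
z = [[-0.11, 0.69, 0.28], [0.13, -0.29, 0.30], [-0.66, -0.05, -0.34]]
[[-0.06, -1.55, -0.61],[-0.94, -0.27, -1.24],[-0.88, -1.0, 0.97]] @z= [[0.21, 0.44, -0.27], [0.89, -0.51, 0.08], [-0.67, -0.37, -0.88]]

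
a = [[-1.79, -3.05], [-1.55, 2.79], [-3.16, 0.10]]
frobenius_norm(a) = 5.72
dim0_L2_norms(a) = [3.95, 4.13]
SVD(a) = [[0.84, 0.11], [-0.46, 0.65], [0.28, 0.75]] @ diag([4.178086861244093, 3.902869480254173]) @ [[-0.40, -0.92], [-0.92, 0.40]]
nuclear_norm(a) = 8.08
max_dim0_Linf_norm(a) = 3.16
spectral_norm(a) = 4.18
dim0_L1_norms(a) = [6.5, 5.94]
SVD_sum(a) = [[-1.41,-3.22], [0.78,1.77], [-0.47,-1.08]] + [[-0.38, 0.17], [-2.33, 1.02], [-2.69, 1.18]]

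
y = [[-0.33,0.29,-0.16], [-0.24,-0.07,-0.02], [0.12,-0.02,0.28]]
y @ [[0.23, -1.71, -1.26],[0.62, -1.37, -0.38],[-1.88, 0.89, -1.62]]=[[0.4, 0.02, 0.56],[-0.06, 0.49, 0.36],[-0.51, 0.07, -0.6]]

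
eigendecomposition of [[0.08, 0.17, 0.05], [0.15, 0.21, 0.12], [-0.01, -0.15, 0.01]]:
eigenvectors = [[0.56, 0.64, -0.56],  [0.70, -0.01, -0.09],  [-0.45, -0.77, 0.83]]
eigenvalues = [0.25, 0.02, 0.03]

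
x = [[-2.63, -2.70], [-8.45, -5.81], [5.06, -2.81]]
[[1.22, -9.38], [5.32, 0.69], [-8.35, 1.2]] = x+[[3.85,  -6.68], [13.77,  6.50], [-13.41,  4.01]]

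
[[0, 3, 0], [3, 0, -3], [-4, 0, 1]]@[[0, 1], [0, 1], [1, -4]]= [[0, 3], [-3, 15], [1, -8]]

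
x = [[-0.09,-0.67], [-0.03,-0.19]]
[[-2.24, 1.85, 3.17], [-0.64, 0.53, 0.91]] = x @ [[1.12, -1.91, -1.94], [3.19, -2.51, -4.47]]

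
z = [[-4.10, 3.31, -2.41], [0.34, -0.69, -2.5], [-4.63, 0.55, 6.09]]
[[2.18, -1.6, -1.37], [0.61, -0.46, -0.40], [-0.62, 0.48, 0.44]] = z@[[-0.26, 0.19, 0.16], [0.11, -0.08, -0.07], [-0.31, 0.23, 0.20]]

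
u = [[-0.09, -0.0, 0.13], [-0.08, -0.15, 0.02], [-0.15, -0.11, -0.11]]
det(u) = -0.00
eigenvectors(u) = [[(0.16+0.59j), 0.16-0.59j, (0.59+0j)], [-0.34+0.14j, (-0.34-0.14j), (-0.81+0j)], [-0.71+0.00j, -0.71-0.00j, (-0.01+0j)]]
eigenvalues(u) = [(-0.13+0.15j), (-0.13-0.15j), (-0.09+0j)]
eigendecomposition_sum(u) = [[-0.04+0.08j, -0.03+0.06j, 0.08+0.03j], [-0.05-0.02j, -0.04-0.01j, (-0.01+0.05j)], [-0.08-0.07j, -0.05-0.05j, -0.06+0.08j]] + [[(-0.04-0.08j),-0.03-0.06j,0.08-0.03j],[(-0.05+0.02j),-0.04+0.01j,(-0.01-0.05j)],[-0.08+0.07j,-0.05+0.05j,-0.06-0.08j]] + [[-0.01-0.00j,  (0.06-0j),  -0.03+0.00j], [0.02+0.00j,  -0.08+0.00j,  (0.04-0j)], [0j,  -0.00+0.00j,  -0j]]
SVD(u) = [[-0.13,  0.9,  0.42], [-0.6,  0.27,  -0.76], [-0.79,  -0.35,  0.5]] @ diag([0.2575813268879477, 0.16807722777787365, 0.08001190874581728]) @ [[0.69, 0.69, 0.23], [-0.3, -0.01, 0.95], [-0.66, 0.73, -0.2]]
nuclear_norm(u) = 0.51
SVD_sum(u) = [[-0.02,-0.02,-0.01], [-0.11,-0.11,-0.04], [-0.14,-0.14,-0.05]] + [[-0.05, -0.0, 0.14], [-0.01, -0.0, 0.04], [0.02, 0.0, -0.06]] + [[-0.02, 0.02, -0.01], [0.04, -0.04, 0.01], [-0.03, 0.03, -0.01]]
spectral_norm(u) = 0.26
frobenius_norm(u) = 0.32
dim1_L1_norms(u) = [0.22, 0.25, 0.37]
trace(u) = -0.35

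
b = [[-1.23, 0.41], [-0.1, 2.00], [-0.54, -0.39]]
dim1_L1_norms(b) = [1.64, 2.1, 0.93]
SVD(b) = [[-0.3, 0.86],[-0.94, -0.21],[0.13, 0.46]] @ diag([2.1009439110060617, 1.3117677701508583]) @ [[0.19, -0.98], [-0.98, -0.19]]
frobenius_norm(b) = 2.48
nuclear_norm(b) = 3.41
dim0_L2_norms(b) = [1.35, 2.08]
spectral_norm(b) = 2.10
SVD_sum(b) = [[-0.12,0.62], [-0.37,1.95], [0.05,-0.28]] + [[-1.11, -0.21],[0.27, 0.05],[-0.59, -0.11]]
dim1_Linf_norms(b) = [1.23, 2.0, 0.54]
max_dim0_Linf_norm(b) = 2.0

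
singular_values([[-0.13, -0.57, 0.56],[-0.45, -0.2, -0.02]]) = [0.84, 0.43]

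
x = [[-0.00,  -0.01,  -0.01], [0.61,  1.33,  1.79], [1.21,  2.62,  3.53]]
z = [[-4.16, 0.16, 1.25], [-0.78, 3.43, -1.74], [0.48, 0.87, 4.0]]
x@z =[[0.00, -0.04, -0.02],[-2.72, 6.22, 5.61],[-5.38, 12.25, 11.07]]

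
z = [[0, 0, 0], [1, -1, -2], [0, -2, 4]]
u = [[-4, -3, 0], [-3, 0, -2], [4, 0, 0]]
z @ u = [[0, 0, 0], [-9, -3, 2], [22, 0, 4]]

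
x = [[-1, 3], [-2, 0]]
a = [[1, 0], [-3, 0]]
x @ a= [[-10, 0], [-2, 0]]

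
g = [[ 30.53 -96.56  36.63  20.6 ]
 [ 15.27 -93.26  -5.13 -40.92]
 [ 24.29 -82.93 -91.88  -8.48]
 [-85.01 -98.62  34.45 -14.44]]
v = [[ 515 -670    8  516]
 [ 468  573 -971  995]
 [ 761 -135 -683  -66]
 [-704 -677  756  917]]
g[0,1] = -96.56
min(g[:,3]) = -40.92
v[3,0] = -704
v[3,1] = -677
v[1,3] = 995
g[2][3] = -8.48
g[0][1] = -96.56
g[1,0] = 15.27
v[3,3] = 917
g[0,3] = 20.6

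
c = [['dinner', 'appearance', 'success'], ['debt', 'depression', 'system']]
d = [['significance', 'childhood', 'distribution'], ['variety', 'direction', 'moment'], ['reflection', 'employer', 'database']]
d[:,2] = ['distribution', 'moment', 'database']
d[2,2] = 'database'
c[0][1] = 'appearance'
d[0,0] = 'significance'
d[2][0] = 'reflection'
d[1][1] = 'direction'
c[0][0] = 'dinner'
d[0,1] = 'childhood'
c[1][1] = 'depression'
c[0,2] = 'success'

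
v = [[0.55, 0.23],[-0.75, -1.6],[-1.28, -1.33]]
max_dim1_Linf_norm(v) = 1.6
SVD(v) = [[-0.20, -0.59], [0.67, -0.66], [0.71, 0.46]] @ diag([2.571725490684204, 0.5209875243852685]) @ [[-0.59, -0.81],[-0.81, 0.59]]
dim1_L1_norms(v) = [0.78, 2.35, 2.61]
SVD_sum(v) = [[0.3, 0.41], [-1.03, -1.4], [-1.09, -1.47]] + [[0.25, -0.18], [0.28, -0.20], [-0.19, 0.14]]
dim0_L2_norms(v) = [1.58, 2.09]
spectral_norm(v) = 2.57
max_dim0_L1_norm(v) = 3.16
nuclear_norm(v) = 3.09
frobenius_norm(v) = 2.62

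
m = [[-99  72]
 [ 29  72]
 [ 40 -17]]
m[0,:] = [-99, 72]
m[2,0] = 40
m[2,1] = -17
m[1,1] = 72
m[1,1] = 72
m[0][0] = -99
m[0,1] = 72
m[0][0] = -99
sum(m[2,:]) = 23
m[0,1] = 72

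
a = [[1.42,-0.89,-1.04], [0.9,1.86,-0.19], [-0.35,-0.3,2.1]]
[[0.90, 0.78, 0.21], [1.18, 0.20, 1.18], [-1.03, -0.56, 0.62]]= a @ [[0.58, 0.34, 0.70], [0.32, -0.08, 0.34], [-0.35, -0.22, 0.46]]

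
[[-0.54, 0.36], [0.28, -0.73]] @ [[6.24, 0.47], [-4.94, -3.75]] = [[-5.15, -1.60], [5.35, 2.87]]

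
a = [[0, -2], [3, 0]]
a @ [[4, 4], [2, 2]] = [[-4, -4], [12, 12]]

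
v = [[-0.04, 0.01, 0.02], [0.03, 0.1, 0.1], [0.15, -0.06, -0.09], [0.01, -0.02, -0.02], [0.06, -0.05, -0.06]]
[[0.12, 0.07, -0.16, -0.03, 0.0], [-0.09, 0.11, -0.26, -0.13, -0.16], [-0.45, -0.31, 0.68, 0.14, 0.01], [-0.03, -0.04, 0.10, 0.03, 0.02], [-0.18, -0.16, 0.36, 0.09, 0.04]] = v @[[-2.91, -1.40, 2.8, 0.29, -0.82], [-0.66, 1.23, -1.71, -0.82, 0.46], [0.59, 0.26, -1.78, -0.53, -1.83]]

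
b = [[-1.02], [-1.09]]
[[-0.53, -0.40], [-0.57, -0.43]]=b @ [[0.52,0.39]]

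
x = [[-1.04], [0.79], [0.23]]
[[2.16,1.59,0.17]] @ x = [[-0.95]]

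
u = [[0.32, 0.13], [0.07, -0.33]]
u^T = [[0.32, 0.07], [0.13, -0.33]]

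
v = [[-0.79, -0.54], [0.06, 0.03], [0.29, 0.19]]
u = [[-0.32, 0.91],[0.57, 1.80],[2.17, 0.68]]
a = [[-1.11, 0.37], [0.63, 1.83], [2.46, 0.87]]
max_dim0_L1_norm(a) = 4.2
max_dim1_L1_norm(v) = 1.33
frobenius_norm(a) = 3.45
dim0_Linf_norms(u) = [2.17, 1.8]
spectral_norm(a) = 3.05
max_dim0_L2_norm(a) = 2.77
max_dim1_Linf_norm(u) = 2.17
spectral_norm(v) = 1.02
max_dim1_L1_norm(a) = 3.33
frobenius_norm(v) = 1.02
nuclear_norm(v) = 1.03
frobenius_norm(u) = 3.11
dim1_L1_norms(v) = [1.33, 0.09, 0.48]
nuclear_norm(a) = 4.67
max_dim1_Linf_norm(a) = 2.46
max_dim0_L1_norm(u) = 3.39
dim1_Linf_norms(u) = [0.91, 1.8, 2.17]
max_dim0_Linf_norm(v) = 0.79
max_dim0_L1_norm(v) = 1.14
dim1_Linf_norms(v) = [0.79, 0.06, 0.29]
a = v + u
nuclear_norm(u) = 4.27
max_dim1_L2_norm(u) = 2.27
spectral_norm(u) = 2.66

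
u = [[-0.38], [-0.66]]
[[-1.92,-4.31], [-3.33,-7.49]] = u@ [[5.04,11.35]]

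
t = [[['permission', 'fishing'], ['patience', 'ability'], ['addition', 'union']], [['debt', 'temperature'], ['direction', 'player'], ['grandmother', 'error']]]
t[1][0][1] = 'temperature'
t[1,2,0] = 'grandmother'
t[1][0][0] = 'debt'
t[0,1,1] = 'ability'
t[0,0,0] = 'permission'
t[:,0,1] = ['fishing', 'temperature']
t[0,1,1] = 'ability'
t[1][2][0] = 'grandmother'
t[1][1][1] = 'player'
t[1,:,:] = [['debt', 'temperature'], ['direction', 'player'], ['grandmother', 'error']]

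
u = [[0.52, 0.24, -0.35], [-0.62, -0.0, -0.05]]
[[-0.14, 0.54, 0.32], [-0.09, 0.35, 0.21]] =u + [[-0.66, 0.30, 0.67], [0.53, 0.35, 0.26]]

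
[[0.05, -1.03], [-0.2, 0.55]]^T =[[0.05, -0.2], [-1.03, 0.55]]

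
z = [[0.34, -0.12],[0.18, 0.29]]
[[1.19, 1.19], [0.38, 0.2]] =z @[[3.26, 3.06], [-0.72, -1.21]]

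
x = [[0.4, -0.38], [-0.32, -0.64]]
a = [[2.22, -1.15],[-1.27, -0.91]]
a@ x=[[1.26, -0.11],[-0.22, 1.07]]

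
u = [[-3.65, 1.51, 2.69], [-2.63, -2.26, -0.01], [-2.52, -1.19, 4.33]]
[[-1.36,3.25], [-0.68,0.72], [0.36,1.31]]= u@[[0.48, -0.67], [-0.26, 0.46], [0.29, 0.04]]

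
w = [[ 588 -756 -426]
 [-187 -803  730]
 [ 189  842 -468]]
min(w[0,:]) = -756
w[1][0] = -187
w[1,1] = -803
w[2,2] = -468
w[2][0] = 189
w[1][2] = 730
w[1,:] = [-187, -803, 730]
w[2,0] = 189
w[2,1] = 842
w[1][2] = 730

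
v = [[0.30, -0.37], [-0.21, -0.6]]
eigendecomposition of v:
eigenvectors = [[0.98, 0.35],[-0.21, 0.94]]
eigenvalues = [0.38, -0.68]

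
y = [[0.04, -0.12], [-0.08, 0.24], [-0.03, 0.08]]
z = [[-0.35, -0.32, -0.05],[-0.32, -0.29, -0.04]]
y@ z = [[0.02,0.02,0.0], [-0.05,-0.04,-0.01], [-0.02,-0.01,-0.00]]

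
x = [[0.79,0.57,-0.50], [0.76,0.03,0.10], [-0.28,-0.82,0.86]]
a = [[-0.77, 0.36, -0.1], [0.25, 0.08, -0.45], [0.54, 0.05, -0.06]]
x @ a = [[-0.74, 0.30, -0.31], [-0.52, 0.28, -0.10], [0.48, -0.12, 0.35]]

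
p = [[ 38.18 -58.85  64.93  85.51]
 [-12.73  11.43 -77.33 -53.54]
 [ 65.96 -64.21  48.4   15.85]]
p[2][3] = 15.85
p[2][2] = 48.4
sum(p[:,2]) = 36.00000000000001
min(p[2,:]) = -64.21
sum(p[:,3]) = 47.82000000000001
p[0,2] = 64.93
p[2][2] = 48.4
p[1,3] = -53.54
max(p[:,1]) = 11.43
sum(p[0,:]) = 129.77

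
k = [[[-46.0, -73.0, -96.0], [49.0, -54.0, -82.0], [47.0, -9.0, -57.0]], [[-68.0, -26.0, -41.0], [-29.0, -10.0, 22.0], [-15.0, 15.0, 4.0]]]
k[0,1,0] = 49.0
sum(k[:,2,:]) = -15.0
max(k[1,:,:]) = 22.0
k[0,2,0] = 47.0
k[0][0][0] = -46.0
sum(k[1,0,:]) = -135.0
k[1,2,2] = 4.0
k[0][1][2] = -82.0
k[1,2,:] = [-15.0, 15.0, 4.0]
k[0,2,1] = -9.0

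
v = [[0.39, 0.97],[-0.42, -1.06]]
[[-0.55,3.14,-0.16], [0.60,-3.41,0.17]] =v@[[-0.64, 3.91, -0.74], [-0.31, 1.67, 0.13]]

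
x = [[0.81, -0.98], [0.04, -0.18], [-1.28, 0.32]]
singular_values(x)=[1.75, 0.59]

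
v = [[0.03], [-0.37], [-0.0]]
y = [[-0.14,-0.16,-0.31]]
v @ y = [[-0.0,-0.0,-0.01],[0.05,0.06,0.11],[0.0,0.0,0.00]]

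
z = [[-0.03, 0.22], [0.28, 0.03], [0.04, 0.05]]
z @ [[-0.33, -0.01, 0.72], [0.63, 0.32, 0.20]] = [[0.15, 0.07, 0.02], [-0.07, 0.01, 0.21], [0.02, 0.02, 0.04]]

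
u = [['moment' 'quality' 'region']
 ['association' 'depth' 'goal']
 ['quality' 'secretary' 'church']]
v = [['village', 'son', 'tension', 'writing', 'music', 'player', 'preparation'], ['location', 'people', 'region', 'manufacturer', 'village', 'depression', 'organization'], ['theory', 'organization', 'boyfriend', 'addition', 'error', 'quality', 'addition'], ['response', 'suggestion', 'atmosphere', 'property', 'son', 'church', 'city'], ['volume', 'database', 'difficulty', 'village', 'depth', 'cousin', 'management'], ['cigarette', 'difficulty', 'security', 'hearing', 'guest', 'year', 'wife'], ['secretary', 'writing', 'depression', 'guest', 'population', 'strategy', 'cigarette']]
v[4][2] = 'difficulty'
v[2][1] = 'organization'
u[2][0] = 'quality'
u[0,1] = 'quality'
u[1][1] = 'depth'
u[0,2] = 'region'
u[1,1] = 'depth'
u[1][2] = 'goal'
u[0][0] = 'moment'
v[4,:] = ['volume', 'database', 'difficulty', 'village', 'depth', 'cousin', 'management']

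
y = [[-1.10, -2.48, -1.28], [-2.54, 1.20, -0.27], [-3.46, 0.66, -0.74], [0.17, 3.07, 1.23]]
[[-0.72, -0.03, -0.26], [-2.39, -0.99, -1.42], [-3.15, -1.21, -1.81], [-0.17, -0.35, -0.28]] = y@[[0.85, 0.32, 0.47], [-0.16, -0.14, -0.16], [0.14, 0.02, 0.11]]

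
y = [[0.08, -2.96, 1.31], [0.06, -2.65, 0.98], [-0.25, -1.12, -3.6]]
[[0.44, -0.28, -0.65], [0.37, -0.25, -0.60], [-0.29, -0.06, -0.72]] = y @ [[0.02, 0.26, 0.22], [-0.10, 0.09, 0.27], [0.11, -0.03, 0.1]]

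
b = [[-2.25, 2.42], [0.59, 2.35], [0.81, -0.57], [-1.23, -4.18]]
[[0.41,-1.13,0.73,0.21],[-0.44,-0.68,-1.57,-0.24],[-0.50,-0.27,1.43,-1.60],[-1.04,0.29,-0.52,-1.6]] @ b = [[-1.26, -2.96], [-0.39, -0.76], [4.09, 4.03], [4.06, 5.15]]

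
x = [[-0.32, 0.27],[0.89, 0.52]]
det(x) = -0.407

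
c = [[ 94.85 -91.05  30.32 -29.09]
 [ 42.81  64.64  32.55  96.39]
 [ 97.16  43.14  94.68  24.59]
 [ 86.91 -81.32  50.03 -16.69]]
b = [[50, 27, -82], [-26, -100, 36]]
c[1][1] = 64.64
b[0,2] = -82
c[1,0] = 42.81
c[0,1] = -91.05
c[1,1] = 64.64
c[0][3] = -29.09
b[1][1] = -100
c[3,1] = -81.32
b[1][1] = -100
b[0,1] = 27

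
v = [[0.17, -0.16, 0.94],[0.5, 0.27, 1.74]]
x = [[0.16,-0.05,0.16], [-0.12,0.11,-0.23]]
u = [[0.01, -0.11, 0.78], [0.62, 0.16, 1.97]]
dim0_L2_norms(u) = [0.62, 0.19, 2.12]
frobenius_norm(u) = 2.22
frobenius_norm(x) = 0.36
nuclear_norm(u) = 2.46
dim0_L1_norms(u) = [0.63, 0.27, 2.75]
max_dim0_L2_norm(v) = 1.98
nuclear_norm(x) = 0.42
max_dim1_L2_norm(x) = 0.28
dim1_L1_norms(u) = [0.9, 2.75]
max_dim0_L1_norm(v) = 2.68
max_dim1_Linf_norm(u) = 1.97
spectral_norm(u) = 2.20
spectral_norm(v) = 2.05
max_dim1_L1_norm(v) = 2.51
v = u + x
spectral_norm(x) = 0.36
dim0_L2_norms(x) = [0.2, 0.12, 0.28]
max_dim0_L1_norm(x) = 0.39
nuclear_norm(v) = 2.33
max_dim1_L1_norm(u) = 2.75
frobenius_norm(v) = 2.07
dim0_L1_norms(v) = [0.67, 0.43, 2.68]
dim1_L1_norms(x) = [0.37, 0.46]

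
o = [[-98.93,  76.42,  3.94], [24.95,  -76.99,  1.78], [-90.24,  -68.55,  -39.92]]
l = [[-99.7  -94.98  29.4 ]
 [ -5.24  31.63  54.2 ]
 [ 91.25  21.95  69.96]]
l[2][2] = 69.96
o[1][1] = -76.99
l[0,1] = -94.98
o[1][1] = -76.99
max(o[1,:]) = 24.95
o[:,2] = [3.94, 1.78, -39.92]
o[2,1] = -68.55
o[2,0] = -90.24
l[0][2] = 29.4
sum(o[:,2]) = -34.2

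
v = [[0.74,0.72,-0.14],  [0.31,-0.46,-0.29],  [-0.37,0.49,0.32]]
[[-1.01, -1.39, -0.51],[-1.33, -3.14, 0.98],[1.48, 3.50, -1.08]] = v@[[0.04, -2.22, 1.13], [-0.42, 1.53, -1.75], [5.30, 6.03, 0.62]]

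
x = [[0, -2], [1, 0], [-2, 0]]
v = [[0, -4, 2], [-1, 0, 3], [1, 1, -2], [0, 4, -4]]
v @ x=[[-8, 0], [-6, 2], [5, -2], [12, 0]]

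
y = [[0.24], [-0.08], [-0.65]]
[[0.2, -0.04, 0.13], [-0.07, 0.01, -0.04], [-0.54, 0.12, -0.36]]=y@[[0.83, -0.18, 0.55]]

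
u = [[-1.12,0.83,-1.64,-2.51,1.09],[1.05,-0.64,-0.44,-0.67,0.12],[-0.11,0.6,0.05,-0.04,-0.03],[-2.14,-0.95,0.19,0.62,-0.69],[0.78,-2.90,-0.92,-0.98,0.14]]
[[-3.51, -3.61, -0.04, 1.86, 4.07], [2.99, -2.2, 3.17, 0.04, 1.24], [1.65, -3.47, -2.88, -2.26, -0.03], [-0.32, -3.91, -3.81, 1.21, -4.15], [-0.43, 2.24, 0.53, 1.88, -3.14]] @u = [[-0.66, -14.2, 3.95, 8.39, -4.97], [-5.13, 2.16, -4.91, -7.35, 3.05], [-0.36, 4.1, -1.72, -3.07, 3.02], [-9.15, 10.84, 6.10, 8.39, -2.12], [-3.7, 5.85, 2.99, 3.8, -1.95]]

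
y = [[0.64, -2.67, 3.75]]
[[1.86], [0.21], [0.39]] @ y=[[1.19, -4.97, 6.98], [0.13, -0.56, 0.79], [0.25, -1.04, 1.46]]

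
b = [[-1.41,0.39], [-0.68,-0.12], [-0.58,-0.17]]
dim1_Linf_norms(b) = [1.41, 0.68, 0.58]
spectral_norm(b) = 1.68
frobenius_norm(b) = 1.73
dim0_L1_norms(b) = [2.67, 0.68]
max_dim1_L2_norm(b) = 1.46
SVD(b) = [[-0.86, 0.5],[-0.39, -0.56],[-0.33, -0.66]] @ diag([1.6848172443550293, 0.37906576358717087]) @ [[0.99,  -0.14],[0.14,  0.99]]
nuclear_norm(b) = 2.06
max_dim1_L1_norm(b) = 1.8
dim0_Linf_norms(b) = [1.41, 0.39]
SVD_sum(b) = [[-1.44, 0.20], [-0.65, 0.09], [-0.55, 0.08]] + [[0.03, 0.19], [-0.03, -0.21], [-0.03, -0.25]]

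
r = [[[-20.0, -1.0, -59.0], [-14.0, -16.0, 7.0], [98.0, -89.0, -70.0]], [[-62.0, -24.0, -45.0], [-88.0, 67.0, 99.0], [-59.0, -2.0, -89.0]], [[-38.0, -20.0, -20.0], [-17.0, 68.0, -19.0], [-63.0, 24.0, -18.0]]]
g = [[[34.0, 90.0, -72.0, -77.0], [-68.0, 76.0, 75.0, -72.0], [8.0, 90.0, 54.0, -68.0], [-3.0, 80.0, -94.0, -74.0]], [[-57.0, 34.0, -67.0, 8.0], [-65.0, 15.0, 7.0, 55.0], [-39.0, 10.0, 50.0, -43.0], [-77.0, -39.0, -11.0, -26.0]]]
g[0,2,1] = 90.0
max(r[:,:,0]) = 98.0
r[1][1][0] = -88.0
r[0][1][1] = -16.0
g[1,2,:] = [-39.0, 10.0, 50.0, -43.0]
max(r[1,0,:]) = -24.0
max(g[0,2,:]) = 90.0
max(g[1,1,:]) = 55.0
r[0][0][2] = -59.0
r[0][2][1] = -89.0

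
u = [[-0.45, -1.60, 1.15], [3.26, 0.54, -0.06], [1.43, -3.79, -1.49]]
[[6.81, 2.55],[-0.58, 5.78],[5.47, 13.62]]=u @ [[0.27, 2.19], [-2.40, -2.57], [2.69, -0.50]]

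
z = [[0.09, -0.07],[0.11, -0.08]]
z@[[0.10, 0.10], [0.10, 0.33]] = [[0.0, -0.01], [0.00, -0.02]]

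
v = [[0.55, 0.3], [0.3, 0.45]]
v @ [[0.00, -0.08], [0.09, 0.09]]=[[0.03, -0.02], [0.04, 0.02]]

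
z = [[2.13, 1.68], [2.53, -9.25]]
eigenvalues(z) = [2.49, -9.61]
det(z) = -23.95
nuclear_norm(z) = 12.13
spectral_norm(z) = 9.65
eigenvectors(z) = [[0.98, -0.14], [0.21, 0.99]]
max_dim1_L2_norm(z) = 9.59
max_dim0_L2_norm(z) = 9.4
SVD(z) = [[-0.12, 0.99], [0.99, 0.12]] @ diag([9.652166516729535, 2.4816086583756958]) @ [[0.23, -0.97], [0.97, 0.23]]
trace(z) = -7.12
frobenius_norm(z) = 9.97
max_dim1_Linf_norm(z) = 9.25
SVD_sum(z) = [[-0.27, 1.10], [2.25, -9.32]] + [[2.4, 0.58], [0.28, 0.07]]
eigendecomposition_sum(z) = [[2.42, 0.35],  [0.52, 0.07]] + [[-0.29, 1.33],[2.01, -9.32]]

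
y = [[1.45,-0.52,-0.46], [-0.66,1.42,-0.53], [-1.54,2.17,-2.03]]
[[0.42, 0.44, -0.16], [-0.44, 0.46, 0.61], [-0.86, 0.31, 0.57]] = y@[[0.24,0.55,0.17], [-0.18,0.61,0.59], [0.05,0.08,0.22]]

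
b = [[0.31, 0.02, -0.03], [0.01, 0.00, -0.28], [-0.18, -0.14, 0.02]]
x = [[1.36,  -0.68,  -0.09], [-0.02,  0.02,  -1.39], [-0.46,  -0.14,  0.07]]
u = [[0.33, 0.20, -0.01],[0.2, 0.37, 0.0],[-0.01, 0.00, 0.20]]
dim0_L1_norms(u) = [0.54, 0.57, 0.21]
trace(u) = 0.90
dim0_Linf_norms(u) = [0.33, 0.37, 0.2]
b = x @ u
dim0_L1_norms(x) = [1.84, 0.84, 1.55]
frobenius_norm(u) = 0.60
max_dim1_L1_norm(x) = 2.13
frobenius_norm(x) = 2.12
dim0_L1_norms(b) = [0.5, 0.16, 0.33]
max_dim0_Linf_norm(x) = 1.39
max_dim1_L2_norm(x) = 1.52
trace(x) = 1.45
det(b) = -0.01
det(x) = -0.70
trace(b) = 0.33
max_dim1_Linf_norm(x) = 1.39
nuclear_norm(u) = 0.90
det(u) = 0.02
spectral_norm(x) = 1.57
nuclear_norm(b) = 0.76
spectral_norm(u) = 0.55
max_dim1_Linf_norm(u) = 0.37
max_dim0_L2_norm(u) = 0.42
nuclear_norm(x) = 3.28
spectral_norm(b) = 0.38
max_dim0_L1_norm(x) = 1.84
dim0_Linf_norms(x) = [1.36, 0.68, 1.39]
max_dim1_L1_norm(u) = 0.57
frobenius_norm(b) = 0.48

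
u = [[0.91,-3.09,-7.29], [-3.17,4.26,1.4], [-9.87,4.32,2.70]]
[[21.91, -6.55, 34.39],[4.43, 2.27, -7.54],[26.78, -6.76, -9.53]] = u @ [[-3.95, 1.45, -0.58],[-0.87, 1.46, -0.73],[-3.13, 0.46, -4.48]]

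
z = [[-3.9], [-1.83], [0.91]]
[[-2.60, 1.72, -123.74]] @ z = [[-105.61]]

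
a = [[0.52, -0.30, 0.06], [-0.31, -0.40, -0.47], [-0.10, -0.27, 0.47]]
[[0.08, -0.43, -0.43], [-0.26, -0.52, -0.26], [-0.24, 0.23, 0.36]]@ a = [[0.22, 0.26, 0.0], [0.05, 0.36, 0.11], [-0.23, -0.12, 0.05]]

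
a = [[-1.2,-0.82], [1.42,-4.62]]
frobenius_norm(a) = 5.05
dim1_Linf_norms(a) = [1.2, 4.62]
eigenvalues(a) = [-1.58, -4.24]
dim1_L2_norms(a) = [1.45, 4.83]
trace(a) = -5.82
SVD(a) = [[0.1,1.00],[1.00,-0.10]] @ diag([4.854208721081407, 1.3819760099861382]) @ [[0.27,-0.96], [-0.96,-0.27]]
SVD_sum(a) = [[0.13,-0.45], [1.29,-4.66]] + [[-1.33, -0.37], [0.13, 0.04]]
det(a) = 6.71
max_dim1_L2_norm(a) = 4.83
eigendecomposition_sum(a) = [[-1.81, 0.49], [-0.85, 0.23]] + [[0.61,  -1.31],  [2.27,  -4.85]]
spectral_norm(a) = 4.85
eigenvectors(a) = [[0.91, 0.26], [0.42, 0.97]]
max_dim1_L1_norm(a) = 6.04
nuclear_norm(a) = 6.24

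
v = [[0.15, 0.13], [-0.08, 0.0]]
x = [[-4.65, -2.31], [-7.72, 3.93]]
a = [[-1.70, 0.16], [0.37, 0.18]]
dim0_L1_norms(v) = [0.23, 0.13]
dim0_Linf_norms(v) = [0.15, 0.13]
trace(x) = -0.72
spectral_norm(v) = 0.21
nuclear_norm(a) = 1.95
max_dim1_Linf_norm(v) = 0.15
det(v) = 0.01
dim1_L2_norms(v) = [0.2, 0.08]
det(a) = -0.37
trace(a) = -1.52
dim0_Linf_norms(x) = [7.72, 3.93]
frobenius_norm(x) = 10.10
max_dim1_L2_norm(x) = 8.66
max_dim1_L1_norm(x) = 11.65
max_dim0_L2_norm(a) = 1.74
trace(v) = 0.15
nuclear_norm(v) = 0.26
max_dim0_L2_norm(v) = 0.17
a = v @ x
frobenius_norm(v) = 0.21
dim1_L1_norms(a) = [1.86, 0.55]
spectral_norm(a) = 1.74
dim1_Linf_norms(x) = [4.65, 7.72]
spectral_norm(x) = 9.33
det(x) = -36.11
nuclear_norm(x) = 13.20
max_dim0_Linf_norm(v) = 0.15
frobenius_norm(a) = 1.76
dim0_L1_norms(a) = [2.07, 0.34]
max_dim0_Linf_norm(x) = 7.72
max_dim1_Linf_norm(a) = 1.7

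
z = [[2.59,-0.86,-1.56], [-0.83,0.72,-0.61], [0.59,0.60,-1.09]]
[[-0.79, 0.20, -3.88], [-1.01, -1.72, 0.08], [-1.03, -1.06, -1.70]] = z @ [[0.37, 0.97, -0.91], [-0.02, -0.01, -0.08], [1.13, 1.49, 1.02]]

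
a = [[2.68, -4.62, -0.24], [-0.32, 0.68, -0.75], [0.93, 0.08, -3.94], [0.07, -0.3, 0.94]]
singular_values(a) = [5.45, 4.17, 0.14]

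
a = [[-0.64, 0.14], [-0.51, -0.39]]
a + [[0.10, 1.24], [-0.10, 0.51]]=[[-0.54, 1.38],[-0.61, 0.12]]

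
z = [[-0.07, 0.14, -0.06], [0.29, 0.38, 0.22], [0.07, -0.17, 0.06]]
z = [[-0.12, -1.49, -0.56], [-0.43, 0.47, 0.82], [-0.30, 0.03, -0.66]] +[[0.05,  1.63,  0.50],[0.72,  -0.09,  -0.6],[0.37,  -0.2,  0.72]]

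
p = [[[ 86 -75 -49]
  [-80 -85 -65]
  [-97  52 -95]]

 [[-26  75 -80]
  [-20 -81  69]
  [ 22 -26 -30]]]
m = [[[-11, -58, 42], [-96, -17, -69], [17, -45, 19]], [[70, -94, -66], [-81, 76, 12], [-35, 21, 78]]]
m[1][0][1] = -94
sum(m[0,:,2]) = -8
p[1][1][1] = -81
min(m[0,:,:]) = -96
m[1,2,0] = -35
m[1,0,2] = -66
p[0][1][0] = -80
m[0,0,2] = 42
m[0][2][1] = -45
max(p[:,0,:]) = 86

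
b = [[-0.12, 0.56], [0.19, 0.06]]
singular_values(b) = [0.57, 0.2]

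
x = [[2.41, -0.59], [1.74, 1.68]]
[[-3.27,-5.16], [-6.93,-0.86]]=x @ [[-1.89, -1.81], [-2.17, 1.36]]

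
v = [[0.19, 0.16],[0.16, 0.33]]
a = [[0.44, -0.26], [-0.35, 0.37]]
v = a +[[-0.25,0.42],[0.51,-0.04]]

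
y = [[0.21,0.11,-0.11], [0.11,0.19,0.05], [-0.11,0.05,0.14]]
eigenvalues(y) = [-0.0, 0.33, 0.21]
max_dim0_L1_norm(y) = 0.43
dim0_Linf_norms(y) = [0.21, 0.19, 0.14]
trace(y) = 0.54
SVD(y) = [[-0.79, 0.16, 0.59], [-0.52, -0.69, -0.50], [0.33, -0.7, 0.63]] @ diag([0.32714845839017326, 0.21487160242165468, 0.0020200608118278386]) @ [[-0.79, -0.52, 0.33], [0.16, -0.69, -0.70], [-0.59, 0.5, -0.63]]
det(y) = -0.00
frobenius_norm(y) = 0.39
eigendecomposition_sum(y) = [[-0.0, 0.0, -0.00], [0.00, -0.0, 0.0], [-0.00, 0.00, -0.00]] + [[0.21, 0.13, -0.08], [0.13, 0.09, -0.06], [-0.08, -0.06, 0.04]] + [[0.01, -0.02, -0.02], [-0.02, 0.10, 0.1], [-0.02, 0.10, 0.11]]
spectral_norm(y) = 0.33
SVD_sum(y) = [[0.21, 0.13, -0.08],[0.13, 0.09, -0.06],[-0.08, -0.06, 0.04]] + [[0.01, -0.02, -0.02],[-0.02, 0.1, 0.1],[-0.02, 0.1, 0.11]] + [[-0.00, 0.0, -0.0],  [0.0, -0.0, 0.00],  [-0.00, 0.00, -0.0]]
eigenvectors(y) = [[-0.59, 0.79, -0.16], [0.50, 0.52, 0.69], [-0.63, -0.33, 0.70]]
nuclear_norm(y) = 0.54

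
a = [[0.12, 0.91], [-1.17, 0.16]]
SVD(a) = [[0.01, 1.00], [1.00, -0.01]] @ diag([1.1809102341672513, 0.9178513054079336]) @ [[-0.99, 0.14], [0.14, 0.99]]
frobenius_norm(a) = 1.50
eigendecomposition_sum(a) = [[(0.06+0.52j), (0.46-0.06j)], [(-0.58+0.08j), (0.08+0.51j)]] + [[0.06-0.52j, (0.46+0.06j)], [-0.58-0.08j, 0.08-0.51j]]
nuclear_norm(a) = 2.10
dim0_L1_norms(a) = [1.29, 1.07]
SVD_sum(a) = [[-0.01, 0.00], [-1.17, 0.17]] + [[0.13, 0.91], [-0.0, -0.01]]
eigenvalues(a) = [(0.14+1.03j), (0.14-1.03j)]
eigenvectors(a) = [[-0.01+0.66j, (-0.01-0.66j)],[-0.75+0.00j, (-0.75-0j)]]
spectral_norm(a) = 1.18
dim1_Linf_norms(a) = [0.91, 1.17]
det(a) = 1.08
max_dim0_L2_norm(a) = 1.18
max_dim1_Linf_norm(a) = 1.17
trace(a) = 0.28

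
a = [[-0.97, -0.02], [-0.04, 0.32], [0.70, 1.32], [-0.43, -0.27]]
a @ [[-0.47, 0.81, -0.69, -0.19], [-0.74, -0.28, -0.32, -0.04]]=[[0.47, -0.78, 0.68, 0.19], [-0.22, -0.12, -0.07, -0.01], [-1.31, 0.20, -0.91, -0.19], [0.40, -0.27, 0.38, 0.09]]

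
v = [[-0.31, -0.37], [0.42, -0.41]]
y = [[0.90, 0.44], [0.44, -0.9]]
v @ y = [[-0.44, 0.20], [0.2, 0.55]]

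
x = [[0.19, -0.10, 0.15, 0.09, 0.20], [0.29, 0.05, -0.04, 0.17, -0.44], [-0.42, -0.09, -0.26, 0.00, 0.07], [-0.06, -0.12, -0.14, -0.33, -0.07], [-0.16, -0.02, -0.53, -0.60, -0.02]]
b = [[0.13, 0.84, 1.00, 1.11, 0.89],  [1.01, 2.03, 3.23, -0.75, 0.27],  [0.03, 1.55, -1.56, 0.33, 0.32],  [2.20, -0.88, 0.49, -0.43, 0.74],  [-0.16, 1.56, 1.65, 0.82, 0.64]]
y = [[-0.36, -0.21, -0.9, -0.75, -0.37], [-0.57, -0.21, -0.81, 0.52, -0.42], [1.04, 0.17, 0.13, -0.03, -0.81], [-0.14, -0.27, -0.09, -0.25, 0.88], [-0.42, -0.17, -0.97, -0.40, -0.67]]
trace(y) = -1.36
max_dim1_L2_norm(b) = 4.03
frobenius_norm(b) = 6.15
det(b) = 0.07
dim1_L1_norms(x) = [0.73, 0.99, 0.84, 0.72, 1.33]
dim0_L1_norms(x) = [1.12, 0.38, 1.12, 1.19, 0.8]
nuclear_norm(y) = 4.97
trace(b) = 0.81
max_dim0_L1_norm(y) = 3.15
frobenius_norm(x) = 1.23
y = b @ x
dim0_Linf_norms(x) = [0.42, 0.12, 0.53, 0.6, 0.44]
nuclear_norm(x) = 2.26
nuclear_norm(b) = 11.26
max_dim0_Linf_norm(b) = 3.23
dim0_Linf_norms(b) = [2.2, 2.03, 3.23, 1.11, 0.89]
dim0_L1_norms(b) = [3.53, 6.86, 7.93, 3.44, 2.86]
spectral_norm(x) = 0.98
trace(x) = -0.37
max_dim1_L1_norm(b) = 7.29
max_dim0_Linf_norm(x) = 0.6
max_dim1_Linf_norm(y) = 1.04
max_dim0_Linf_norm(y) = 1.04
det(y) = -0.00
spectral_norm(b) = 4.78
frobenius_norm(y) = 2.76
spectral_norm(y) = 2.02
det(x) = 0.01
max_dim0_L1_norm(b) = 7.93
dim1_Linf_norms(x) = [0.2, 0.44, 0.42, 0.33, 0.6]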